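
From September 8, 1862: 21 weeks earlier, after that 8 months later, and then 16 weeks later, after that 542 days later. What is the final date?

September 28, 1864

Going back 21 weeks (= 147 days) from September 8, 1862:
Going back 8 days from September 8, 1862 reaches the end of the previous month; 147 − 8 = 139 left.
August 1862 has 31 days: 139 − 31 = 108 left.
July 1862 has 31 days: 108 − 31 = 77 left.
June 1862 has 30 days: 77 − 30 = 47 left.
May 1862 has 31 days: 47 − 31 = 16 left.
April 1862 has 30 days; 30 − 16 = 14 → April 14, 1862.
Counting forward 8 months from April 14, 1862:
month 4 + 8 = 12 → December 1862.
Day 14 is valid in December, giving December 14, 1862.
Advancing 16 weeks (= 112 days) from December 14, 1862:
December has 31 days, so 31 − 14 = 17 days remain after December 14, 1862; 112 − 17 = 95 left.
January 1863 has 31 days: 95 − 31 = 64 left.
February 1863 has 28 days (1863 is not a leap year): 64 − 28 = 36 left.
March 1863 has 31 days: 36 − 31 = 5 left.
5 days into April 1863 → April 5, 1863.
Counting forward 542 days from April 5, 1863:
April has 30 days, so 30 − 5 = 25 days remain after April 5, 1863; 542 − 25 = 517 left.
May 1863 has 31 days: 517 − 31 = 486 left.
June 1863 has 30 days: 486 − 30 = 456 left.
July 1863 has 31 days: 456 − 31 = 425 left.
August 1863 has 31 days: 425 − 31 = 394 left.
September 1863 has 30 days: 394 − 30 = 364 left.
October 1863 has 31 days: 364 − 31 = 333 left.
November 1863 has 30 days: 333 − 30 = 303 left.
December 1863 has 31 days: 303 − 31 = 272 left.
January 1864 has 31 days: 272 − 31 = 241 left.
February 1864 has 29 days (1864 is a leap year): 241 − 29 = 212 left.
March 1864 has 31 days: 212 − 31 = 181 left.
April 1864 has 30 days: 181 − 30 = 151 left.
May 1864 has 31 days: 151 − 31 = 120 left.
June 1864 has 30 days: 120 − 30 = 90 left.
July 1864 has 31 days: 90 − 31 = 59 left.
August 1864 has 31 days: 59 − 31 = 28 left.
28 days into September 1864 → September 28, 1864.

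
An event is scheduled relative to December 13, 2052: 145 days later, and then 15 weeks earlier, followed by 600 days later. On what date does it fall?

September 14, 2054

Counting forward 145 days from December 13, 2052:
December has 31 days, so 31 − 13 = 18 days remain after December 13, 2052; 145 − 18 = 127 left.
January 2053 has 31 days: 127 − 31 = 96 left.
February 2053 has 28 days (2053 is not a leap year): 96 − 28 = 68 left.
March 2053 has 31 days: 68 − 31 = 37 left.
April 2053 has 30 days: 37 − 30 = 7 left.
7 days into May 2053 → May 7, 2053.
Subtracting 15 weeks (= 105 days) from May 7, 2053:
Going back 7 days from May 7, 2053 reaches the end of the previous month; 105 − 7 = 98 left.
April 2053 has 30 days: 98 − 30 = 68 left.
March 2053 has 31 days: 68 − 31 = 37 left.
February 2053 has 28 days (2053 is not a leap year): 37 − 28 = 9 left.
January 2053 has 31 days; 31 − 9 = 22 → January 22, 2053.
Counting forward 600 days from January 22, 2053:
January has 31 days, so 31 − 22 = 9 days remain after January 22, 2053; 600 − 9 = 591 left.
February 2053 has 28 days (2053 is not a leap year): 591 − 28 = 563 left.
March 2053 has 31 days: 563 − 31 = 532 left.
April 2053 has 30 days: 532 − 30 = 502 left.
May 2053 has 31 days: 502 − 31 = 471 left.
June 2053 has 30 days: 471 − 30 = 441 left.
July 2053 has 31 days: 441 − 31 = 410 left.
August 2053 has 31 days: 410 − 31 = 379 left.
September 2053 has 30 days: 379 − 30 = 349 left.
October 2053 has 31 days: 349 − 31 = 318 left.
November 2053 has 30 days: 318 − 30 = 288 left.
December 2053 has 31 days: 288 − 31 = 257 left.
January 2054 has 31 days: 257 − 31 = 226 left.
February 2054 has 28 days (2054 is not a leap year): 226 − 28 = 198 left.
March 2054 has 31 days: 198 − 31 = 167 left.
April 2054 has 30 days: 167 − 30 = 137 left.
May 2054 has 31 days: 137 − 31 = 106 left.
June 2054 has 30 days: 106 − 30 = 76 left.
July 2054 has 31 days: 76 − 31 = 45 left.
August 2054 has 31 days: 45 − 31 = 14 left.
14 days into September 2054 → September 14, 2054.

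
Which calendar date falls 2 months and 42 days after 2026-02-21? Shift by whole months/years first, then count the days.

June 2, 2026

Adding 2 months and 42 days from February 21, 2026: first the month/year part, then the days.
month 2 + 2 = 4 → April 2026.
Day 21 is valid in April, giving April 21, 2026.
Now add 42 days from April 21, 2026.
April has 30 days, so 30 − 21 = 9 days remain after April 21, 2026; 42 − 9 = 33 left.
May 2026 has 31 days: 33 − 31 = 2 left.
2 days into June 2026 → June 2, 2026.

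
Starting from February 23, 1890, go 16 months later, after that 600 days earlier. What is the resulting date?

October 31, 1889

Counting forward 16 months from February 23, 1890:
month 2 + 16 = 18, which is month 6 of year 1891 → June 1891.
Day 23 is valid in June, giving June 23, 1891.
Subtracting 600 days from June 23, 1891:
Going back 23 days from June 23, 1891 reaches the end of the previous month; 600 − 23 = 577 left.
May 1891 has 31 days: 577 − 31 = 546 left.
April 1891 has 30 days: 546 − 30 = 516 left.
March 1891 has 31 days: 516 − 31 = 485 left.
February 1891 has 28 days (1891 is not a leap year): 485 − 28 = 457 left.
January 1891 has 31 days: 457 − 31 = 426 left.
December 1890 has 31 days: 426 − 31 = 395 left.
November 1890 has 30 days: 395 − 30 = 365 left.
October 1890 has 31 days: 365 − 31 = 334 left.
September 1890 has 30 days: 334 − 30 = 304 left.
August 1890 has 31 days: 304 − 31 = 273 left.
July 1890 has 31 days: 273 − 31 = 242 left.
June 1890 has 30 days: 242 − 30 = 212 left.
May 1890 has 31 days: 212 − 31 = 181 left.
April 1890 has 30 days: 181 − 30 = 151 left.
March 1890 has 31 days: 151 − 31 = 120 left.
February 1890 has 28 days (1890 is not a leap year): 120 − 28 = 92 left.
January 1890 has 31 days: 92 − 31 = 61 left.
December 1889 has 31 days: 61 − 31 = 30 left.
November 1889 has 30 days: 30 − 30 = 0 left.
October 1889 has 31 days; 31 − 0 = 31 → October 31, 1889.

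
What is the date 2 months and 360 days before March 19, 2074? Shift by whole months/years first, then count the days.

Subtracting 2 months and 360 days from March 19, 2074: first the month/year part, then the days.
month 3 − 2 = 1 → January 2074.
Day 19 is valid in January, giving January 19, 2074.
Now subtract 360 days from January 19, 2074.
Going back 19 days from January 19, 2074 reaches the end of the previous month; 360 − 19 = 341 left.
December 2073 has 31 days: 341 − 31 = 310 left.
November 2073 has 30 days: 310 − 30 = 280 left.
October 2073 has 31 days: 280 − 31 = 249 left.
September 2073 has 30 days: 249 − 30 = 219 left.
August 2073 has 31 days: 219 − 31 = 188 left.
July 2073 has 31 days: 188 − 31 = 157 left.
June 2073 has 30 days: 157 − 30 = 127 left.
May 2073 has 31 days: 127 − 31 = 96 left.
April 2073 has 30 days: 96 − 30 = 66 left.
March 2073 has 31 days: 66 − 31 = 35 left.
February 2073 has 28 days (2073 is not a leap year): 35 − 28 = 7 left.
January 2073 has 31 days; 31 − 7 = 24 → January 24, 2073.

January 24, 2073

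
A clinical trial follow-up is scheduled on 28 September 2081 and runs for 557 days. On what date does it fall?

Adding 557 days from September 28, 2081.
September has 30 days, so 30 − 28 = 2 days remain after September 28, 2081; 557 − 2 = 555 left.
October 2081 has 31 days: 555 − 31 = 524 left.
November 2081 has 30 days: 524 − 30 = 494 left.
December 2081 has 31 days: 494 − 31 = 463 left.
January 2082 has 31 days: 463 − 31 = 432 left.
February 2082 has 28 days (2082 is not a leap year): 432 − 28 = 404 left.
March 2082 has 31 days: 404 − 31 = 373 left.
April 2082 has 30 days: 373 − 30 = 343 left.
May 2082 has 31 days: 343 − 31 = 312 left.
June 2082 has 30 days: 312 − 30 = 282 left.
July 2082 has 31 days: 282 − 31 = 251 left.
August 2082 has 31 days: 251 − 31 = 220 left.
September 2082 has 30 days: 220 − 30 = 190 left.
October 2082 has 31 days: 190 − 31 = 159 left.
November 2082 has 30 days: 159 − 30 = 129 left.
December 2082 has 31 days: 129 − 31 = 98 left.
January 2083 has 31 days: 98 − 31 = 67 left.
February 2083 has 28 days (2083 is not a leap year): 67 − 28 = 39 left.
March 2083 has 31 days: 39 − 31 = 8 left.
8 days into April 2083 → April 8, 2083.

April 8, 2083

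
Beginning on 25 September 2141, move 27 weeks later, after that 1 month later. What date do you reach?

May 2, 2142

Advancing 27 weeks (= 189 days) from September 25, 2141:
September has 30 days, so 30 − 25 = 5 days remain after September 25, 2141; 189 − 5 = 184 left.
October 2141 has 31 days: 184 − 31 = 153 left.
November 2141 has 30 days: 153 − 30 = 123 left.
December 2141 has 31 days: 123 − 31 = 92 left.
January 2142 has 31 days: 92 − 31 = 61 left.
February 2142 has 28 days (2142 is not a leap year): 61 − 28 = 33 left.
March 2142 has 31 days: 33 − 31 = 2 left.
2 days into April 2142 → April 2, 2142.
Advancing 1 month from April 2, 2142:
month 4 + 1 = 5 → May 2142.
Day 2 is valid in May, giving May 2, 2142.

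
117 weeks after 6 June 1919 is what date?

Adding 117 weeks = 819 days from June 6, 1919.
June has 30 days, so 30 − 6 = 24 days remain after June 6, 1919; 819 − 24 = 795 left.
July 1919 has 31 days: 795 − 31 = 764 left.
August 1919 has 31 days: 764 − 31 = 733 left.
September 1919 has 30 days: 733 − 30 = 703 left.
October 1919 has 31 days: 703 − 31 = 672 left.
November 1919 has 30 days: 672 − 30 = 642 left.
December 1919 has 31 days: 642 − 31 = 611 left.
January 1920 has 31 days: 611 − 31 = 580 left.
February 1920 has 29 days (1920 is a leap year): 580 − 29 = 551 left.
March 1920 has 31 days: 551 − 31 = 520 left.
April 1920 has 30 days: 520 − 30 = 490 left.
May 1920 has 31 days: 490 − 31 = 459 left.
June 1920 has 30 days: 459 − 30 = 429 left.
July 1920 has 31 days: 429 − 31 = 398 left.
August 1920 has 31 days: 398 − 31 = 367 left.
September 1920 has 30 days: 367 − 30 = 337 left.
October 1920 has 31 days: 337 − 31 = 306 left.
November 1920 has 30 days: 306 − 30 = 276 left.
December 1920 has 31 days: 276 − 31 = 245 left.
January 1921 has 31 days: 245 − 31 = 214 left.
February 1921 has 28 days (1921 is not a leap year): 214 − 28 = 186 left.
March 1921 has 31 days: 186 − 31 = 155 left.
April 1921 has 30 days: 155 − 30 = 125 left.
May 1921 has 31 days: 125 − 31 = 94 left.
June 1921 has 30 days: 94 − 30 = 64 left.
July 1921 has 31 days: 64 − 31 = 33 left.
August 1921 has 31 days: 33 − 31 = 2 left.
2 days into September 1921 → September 2, 1921.

September 2, 1921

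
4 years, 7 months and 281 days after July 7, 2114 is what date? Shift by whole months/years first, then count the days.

Adding 4 years, 7 months and 281 days from July 7, 2114: first the month/year part, then the days.
+4 years → 2118; month 7 + 7 = 14, which is month 2 of year 2119 → February 2119.
Day 7 is valid in February, giving February 7, 2119.
Now add 281 days from February 7, 2119.
February has 28 days, so 28 − 7 = 21 days remain after February 7, 2119; 281 − 21 = 260 left.
March 2119 has 31 days: 260 − 31 = 229 left.
April 2119 has 30 days: 229 − 30 = 199 left.
May 2119 has 31 days: 199 − 31 = 168 left.
June 2119 has 30 days: 168 − 30 = 138 left.
July 2119 has 31 days: 138 − 31 = 107 left.
August 2119 has 31 days: 107 − 31 = 76 left.
September 2119 has 30 days: 76 − 30 = 46 left.
October 2119 has 31 days: 46 − 31 = 15 left.
15 days into November 2119 → November 15, 2119.

November 15, 2119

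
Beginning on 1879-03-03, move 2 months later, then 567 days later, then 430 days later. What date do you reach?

January 24, 1882

Adding 2 months from March 3, 1879:
month 3 + 2 = 5 → May 1879.
Day 3 is valid in May, giving May 3, 1879.
Advancing 567 days from May 3, 1879:
May has 31 days, so 31 − 3 = 28 days remain after May 3, 1879; 567 − 28 = 539 left.
June 1879 has 30 days: 539 − 30 = 509 left.
July 1879 has 31 days: 509 − 31 = 478 left.
August 1879 has 31 days: 478 − 31 = 447 left.
September 1879 has 30 days: 447 − 30 = 417 left.
October 1879 has 31 days: 417 − 31 = 386 left.
November 1879 has 30 days: 386 − 30 = 356 left.
December 1879 has 31 days: 356 − 31 = 325 left.
January 1880 has 31 days: 325 − 31 = 294 left.
February 1880 has 29 days (1880 is a leap year): 294 − 29 = 265 left.
March 1880 has 31 days: 265 − 31 = 234 left.
April 1880 has 30 days: 234 − 30 = 204 left.
May 1880 has 31 days: 204 − 31 = 173 left.
June 1880 has 30 days: 173 − 30 = 143 left.
July 1880 has 31 days: 143 − 31 = 112 left.
August 1880 has 31 days: 112 − 31 = 81 left.
September 1880 has 30 days: 81 − 30 = 51 left.
October 1880 has 31 days: 51 − 31 = 20 left.
20 days into November 1880 → November 20, 1880.
Adding 430 days from November 20, 1880:
November has 30 days, so 30 − 20 = 10 days remain after November 20, 1880; 430 − 10 = 420 left.
December 1880 has 31 days: 420 − 31 = 389 left.
January 1881 has 31 days: 389 − 31 = 358 left.
February 1881 has 28 days (1881 is not a leap year): 358 − 28 = 330 left.
March 1881 has 31 days: 330 − 31 = 299 left.
April 1881 has 30 days: 299 − 30 = 269 left.
May 1881 has 31 days: 269 − 31 = 238 left.
June 1881 has 30 days: 238 − 30 = 208 left.
July 1881 has 31 days: 208 − 31 = 177 left.
August 1881 has 31 days: 177 − 31 = 146 left.
September 1881 has 30 days: 146 − 30 = 116 left.
October 1881 has 31 days: 116 − 31 = 85 left.
November 1881 has 30 days: 85 − 30 = 55 left.
December 1881 has 31 days: 55 − 31 = 24 left.
24 days into January 1882 → January 24, 1882.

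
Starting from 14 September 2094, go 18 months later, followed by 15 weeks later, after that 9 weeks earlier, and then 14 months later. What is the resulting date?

June 25, 2097

Adding 18 months from September 14, 2094:
month 9 + 18 = 27, which is month 3 of year 2096 → March 2096.
Day 14 is valid in March, giving March 14, 2096.
Adding 15 weeks (= 105 days) from March 14, 2096:
March has 31 days, so 31 − 14 = 17 days remain after March 14, 2096; 105 − 17 = 88 left.
April 2096 has 30 days: 88 − 30 = 58 left.
May 2096 has 31 days: 58 − 31 = 27 left.
27 days into June 2096 → June 27, 2096.
Going back 9 weeks (= 63 days) from June 27, 2096:
Going back 27 days from June 27, 2096 reaches the end of the previous month; 63 − 27 = 36 left.
May 2096 has 31 days: 36 − 31 = 5 left.
April 2096 has 30 days; 30 − 5 = 25 → April 25, 2096.
Adding 14 months from April 25, 2096:
month 4 + 14 = 18, which is month 6 of year 2097 → June 2097.
Day 25 is valid in June, giving June 25, 2097.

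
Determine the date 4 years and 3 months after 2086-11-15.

Adding 4 years and 3 months from November 15, 2086.
+4 years → 2090; month 11 + 3 = 14, which is month 2 of year 2091 → February 2091.
Day 15 is valid in February, giving February 15, 2091.

February 15, 2091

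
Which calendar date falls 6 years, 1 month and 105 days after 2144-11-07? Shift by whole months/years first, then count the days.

Advancing 6 years, 1 month and 105 days from November 7, 2144: first the month/year part, then the days.
+6 years → 2150; month 11 + 1 = 12 → December 2150.
Day 7 is valid in December, giving December 7, 2150.
Now add 105 days from December 7, 2150.
December has 31 days, so 31 − 7 = 24 days remain after December 7, 2150; 105 − 24 = 81 left.
January 2151 has 31 days: 81 − 31 = 50 left.
February 2151 has 28 days (2151 is not a leap year): 50 − 28 = 22 left.
22 days into March 2151 → March 22, 2151.

March 22, 2151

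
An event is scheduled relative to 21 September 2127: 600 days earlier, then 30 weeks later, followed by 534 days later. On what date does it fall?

Subtracting 600 days from September 21, 2127:
Going back 21 days from September 21, 2127 reaches the end of the previous month; 600 − 21 = 579 left.
August 2127 has 31 days: 579 − 31 = 548 left.
July 2127 has 31 days: 548 − 31 = 517 left.
June 2127 has 30 days: 517 − 30 = 487 left.
May 2127 has 31 days: 487 − 31 = 456 left.
April 2127 has 30 days: 456 − 30 = 426 left.
March 2127 has 31 days: 426 − 31 = 395 left.
February 2127 has 28 days (2127 is not a leap year): 395 − 28 = 367 left.
January 2127 has 31 days: 367 − 31 = 336 left.
December 2126 has 31 days: 336 − 31 = 305 left.
November 2126 has 30 days: 305 − 30 = 275 left.
October 2126 has 31 days: 275 − 31 = 244 left.
September 2126 has 30 days: 244 − 30 = 214 left.
August 2126 has 31 days: 214 − 31 = 183 left.
July 2126 has 31 days: 183 − 31 = 152 left.
June 2126 has 30 days: 152 − 30 = 122 left.
May 2126 has 31 days: 122 − 31 = 91 left.
April 2126 has 30 days: 91 − 30 = 61 left.
March 2126 has 31 days: 61 − 31 = 30 left.
February 2126 has 28 days (2126 is not a leap year): 30 − 28 = 2 left.
January 2126 has 31 days; 31 − 2 = 29 → January 29, 2126.
Counting forward 30 weeks (= 210 days) from January 29, 2126:
January has 31 days, so 31 − 29 = 2 days remain after January 29, 2126; 210 − 2 = 208 left.
February 2126 has 28 days (2126 is not a leap year): 208 − 28 = 180 left.
March 2126 has 31 days: 180 − 31 = 149 left.
April 2126 has 30 days: 149 − 30 = 119 left.
May 2126 has 31 days: 119 − 31 = 88 left.
June 2126 has 30 days: 88 − 30 = 58 left.
July 2126 has 31 days: 58 − 31 = 27 left.
27 days into August 2126 → August 27, 2126.
Counting forward 534 days from August 27, 2126:
August has 31 days, so 31 − 27 = 4 days remain after August 27, 2126; 534 − 4 = 530 left.
September 2126 has 30 days: 530 − 30 = 500 left.
October 2126 has 31 days: 500 − 31 = 469 left.
November 2126 has 30 days: 469 − 30 = 439 left.
December 2126 has 31 days: 439 − 31 = 408 left.
January 2127 has 31 days: 408 − 31 = 377 left.
February 2127 has 28 days (2127 is not a leap year): 377 − 28 = 349 left.
March 2127 has 31 days: 349 − 31 = 318 left.
April 2127 has 30 days: 318 − 30 = 288 left.
May 2127 has 31 days: 288 − 31 = 257 left.
June 2127 has 30 days: 257 − 30 = 227 left.
July 2127 has 31 days: 227 − 31 = 196 left.
August 2127 has 31 days: 196 − 31 = 165 left.
September 2127 has 30 days: 165 − 30 = 135 left.
October 2127 has 31 days: 135 − 31 = 104 left.
November 2127 has 30 days: 104 − 30 = 74 left.
December 2127 has 31 days: 74 − 31 = 43 left.
January 2128 has 31 days: 43 − 31 = 12 left.
12 days into February 2128 → February 12, 2128.

February 12, 2128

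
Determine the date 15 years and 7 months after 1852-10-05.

Advancing 15 years and 7 months from October 5, 1852.
+15 years → 1867; month 10 + 7 = 17, which is month 5 of year 1868 → May 1868.
Day 5 is valid in May, giving May 5, 1868.

May 5, 1868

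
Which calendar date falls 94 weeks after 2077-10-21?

Adding 94 weeks = 658 days from October 21, 2077.
October has 31 days, so 31 − 21 = 10 days remain after October 21, 2077; 658 − 10 = 648 left.
November 2077 has 30 days: 648 − 30 = 618 left.
December 2077 has 31 days: 618 − 31 = 587 left.
January 2078 has 31 days: 587 − 31 = 556 left.
February 2078 has 28 days (2078 is not a leap year): 556 − 28 = 528 left.
March 2078 has 31 days: 528 − 31 = 497 left.
April 2078 has 30 days: 497 − 30 = 467 left.
May 2078 has 31 days: 467 − 31 = 436 left.
June 2078 has 30 days: 436 − 30 = 406 left.
July 2078 has 31 days: 406 − 31 = 375 left.
August 2078 has 31 days: 375 − 31 = 344 left.
September 2078 has 30 days: 344 − 30 = 314 left.
October 2078 has 31 days: 314 − 31 = 283 left.
November 2078 has 30 days: 283 − 30 = 253 left.
December 2078 has 31 days: 253 − 31 = 222 left.
January 2079 has 31 days: 222 − 31 = 191 left.
February 2079 has 28 days (2079 is not a leap year): 191 − 28 = 163 left.
March 2079 has 31 days: 163 − 31 = 132 left.
April 2079 has 30 days: 132 − 30 = 102 left.
May 2079 has 31 days: 102 − 31 = 71 left.
June 2079 has 30 days: 71 − 30 = 41 left.
July 2079 has 31 days: 41 − 31 = 10 left.
10 days into August 2079 → August 10, 2079.

August 10, 2079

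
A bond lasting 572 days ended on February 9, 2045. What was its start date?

July 18, 2043

Going back 572 days from February 9, 2045.
Going back 9 days from February 9, 2045 reaches the end of the previous month; 572 − 9 = 563 left.
January 2045 has 31 days: 563 − 31 = 532 left.
December 2044 has 31 days: 532 − 31 = 501 left.
November 2044 has 30 days: 501 − 30 = 471 left.
October 2044 has 31 days: 471 − 31 = 440 left.
September 2044 has 30 days: 440 − 30 = 410 left.
August 2044 has 31 days: 410 − 31 = 379 left.
July 2044 has 31 days: 379 − 31 = 348 left.
June 2044 has 30 days: 348 − 30 = 318 left.
May 2044 has 31 days: 318 − 31 = 287 left.
April 2044 has 30 days: 287 − 30 = 257 left.
March 2044 has 31 days: 257 − 31 = 226 left.
February 2044 has 29 days (2044 is a leap year): 226 − 29 = 197 left.
January 2044 has 31 days: 197 − 31 = 166 left.
December 2043 has 31 days: 166 − 31 = 135 left.
November 2043 has 30 days: 135 − 30 = 105 left.
October 2043 has 31 days: 105 − 31 = 74 left.
September 2043 has 30 days: 74 − 30 = 44 left.
August 2043 has 31 days: 44 − 31 = 13 left.
July 2043 has 31 days; 31 − 13 = 18 → July 18, 2043.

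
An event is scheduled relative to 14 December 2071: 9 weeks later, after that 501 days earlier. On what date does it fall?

October 2, 2070

Adding 9 weeks (= 63 days) from December 14, 2071:
December has 31 days, so 31 − 14 = 17 days remain after December 14, 2071; 63 − 17 = 46 left.
January 2072 has 31 days: 46 − 31 = 15 left.
15 days into February 2072 → February 15, 2072.
Going back 501 days from February 15, 2072:
Going back 15 days from February 15, 2072 reaches the end of the previous month; 501 − 15 = 486 left.
January 2072 has 31 days: 486 − 31 = 455 left.
December 2071 has 31 days: 455 − 31 = 424 left.
November 2071 has 30 days: 424 − 30 = 394 left.
October 2071 has 31 days: 394 − 31 = 363 left.
September 2071 has 30 days: 363 − 30 = 333 left.
August 2071 has 31 days: 333 − 31 = 302 left.
July 2071 has 31 days: 302 − 31 = 271 left.
June 2071 has 30 days: 271 − 30 = 241 left.
May 2071 has 31 days: 241 − 31 = 210 left.
April 2071 has 30 days: 210 − 30 = 180 left.
March 2071 has 31 days: 180 − 31 = 149 left.
February 2071 has 28 days (2071 is not a leap year): 149 − 28 = 121 left.
January 2071 has 31 days: 121 − 31 = 90 left.
December 2070 has 31 days: 90 − 31 = 59 left.
November 2070 has 30 days: 59 − 30 = 29 left.
October 2070 has 31 days; 31 − 29 = 2 → October 2, 2070.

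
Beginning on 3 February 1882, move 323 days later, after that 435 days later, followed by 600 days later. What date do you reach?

October 23, 1885

Advancing 323 days from February 3, 1882:
February has 28 days, so 28 − 3 = 25 days remain after February 3, 1882; 323 − 25 = 298 left.
March 1882 has 31 days: 298 − 31 = 267 left.
April 1882 has 30 days: 267 − 30 = 237 left.
May 1882 has 31 days: 237 − 31 = 206 left.
June 1882 has 30 days: 206 − 30 = 176 left.
July 1882 has 31 days: 176 − 31 = 145 left.
August 1882 has 31 days: 145 − 31 = 114 left.
September 1882 has 30 days: 114 − 30 = 84 left.
October 1882 has 31 days: 84 − 31 = 53 left.
November 1882 has 30 days: 53 − 30 = 23 left.
23 days into December 1882 → December 23, 1882.
Adding 435 days from December 23, 1882:
December has 31 days, so 31 − 23 = 8 days remain after December 23, 1882; 435 − 8 = 427 left.
January 1883 has 31 days: 427 − 31 = 396 left.
February 1883 has 28 days (1883 is not a leap year): 396 − 28 = 368 left.
March 1883 has 31 days: 368 − 31 = 337 left.
April 1883 has 30 days: 337 − 30 = 307 left.
May 1883 has 31 days: 307 − 31 = 276 left.
June 1883 has 30 days: 276 − 30 = 246 left.
July 1883 has 31 days: 246 − 31 = 215 left.
August 1883 has 31 days: 215 − 31 = 184 left.
September 1883 has 30 days: 184 − 30 = 154 left.
October 1883 has 31 days: 154 − 31 = 123 left.
November 1883 has 30 days: 123 − 30 = 93 left.
December 1883 has 31 days: 93 − 31 = 62 left.
January 1884 has 31 days: 62 − 31 = 31 left.
February 1884 has 29 days (1884 is a leap year): 31 − 29 = 2 left.
2 days into March 1884 → March 2, 1884.
Adding 600 days from March 2, 1884:
March has 31 days, so 31 − 2 = 29 days remain after March 2, 1884; 600 − 29 = 571 left.
April 1884 has 30 days: 571 − 30 = 541 left.
May 1884 has 31 days: 541 − 31 = 510 left.
June 1884 has 30 days: 510 − 30 = 480 left.
July 1884 has 31 days: 480 − 31 = 449 left.
August 1884 has 31 days: 449 − 31 = 418 left.
September 1884 has 30 days: 418 − 30 = 388 left.
October 1884 has 31 days: 388 − 31 = 357 left.
November 1884 has 30 days: 357 − 30 = 327 left.
December 1884 has 31 days: 327 − 31 = 296 left.
January 1885 has 31 days: 296 − 31 = 265 left.
February 1885 has 28 days (1885 is not a leap year): 265 − 28 = 237 left.
March 1885 has 31 days: 237 − 31 = 206 left.
April 1885 has 30 days: 206 − 30 = 176 left.
May 1885 has 31 days: 176 − 31 = 145 left.
June 1885 has 30 days: 145 − 30 = 115 left.
July 1885 has 31 days: 115 − 31 = 84 left.
August 1885 has 31 days: 84 − 31 = 53 left.
September 1885 has 30 days: 53 − 30 = 23 left.
23 days into October 1885 → October 23, 1885.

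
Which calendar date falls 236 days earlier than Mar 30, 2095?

August 6, 2094

Going back 236 days from March 30, 2095.
Going back 30 days from March 30, 2095 reaches the end of the previous month; 236 − 30 = 206 left.
February 2095 has 28 days (2095 is not a leap year): 206 − 28 = 178 left.
January 2095 has 31 days: 178 − 31 = 147 left.
December 2094 has 31 days: 147 − 31 = 116 left.
November 2094 has 30 days: 116 − 30 = 86 left.
October 2094 has 31 days: 86 − 31 = 55 left.
September 2094 has 30 days: 55 − 30 = 25 left.
August 2094 has 31 days; 31 − 25 = 6 → August 6, 2094.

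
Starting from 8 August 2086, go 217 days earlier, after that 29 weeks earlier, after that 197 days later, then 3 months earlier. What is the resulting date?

Going back 217 days from August 8, 2086:
Going back 8 days from August 8, 2086 reaches the end of the previous month; 217 − 8 = 209 left.
July 2086 has 31 days: 209 − 31 = 178 left.
June 2086 has 30 days: 178 − 30 = 148 left.
May 2086 has 31 days: 148 − 31 = 117 left.
April 2086 has 30 days: 117 − 30 = 87 left.
March 2086 has 31 days: 87 − 31 = 56 left.
February 2086 has 28 days (2086 is not a leap year): 56 − 28 = 28 left.
January 2086 has 31 days; 31 − 28 = 3 → January 3, 2086.
Counting back 29 weeks (= 203 days) from January 3, 2086:
Going back 3 days from January 3, 2086 reaches the end of the previous month; 203 − 3 = 200 left.
December 2085 has 31 days: 200 − 31 = 169 left.
November 2085 has 30 days: 169 − 30 = 139 left.
October 2085 has 31 days: 139 − 31 = 108 left.
September 2085 has 30 days: 108 − 30 = 78 left.
August 2085 has 31 days: 78 − 31 = 47 left.
July 2085 has 31 days: 47 − 31 = 16 left.
June 2085 has 30 days; 30 − 16 = 14 → June 14, 2085.
Advancing 197 days from June 14, 2085:
June has 30 days, so 30 − 14 = 16 days remain after June 14, 2085; 197 − 16 = 181 left.
July 2085 has 31 days: 181 − 31 = 150 left.
August 2085 has 31 days: 150 − 31 = 119 left.
September 2085 has 30 days: 119 − 30 = 89 left.
October 2085 has 31 days: 89 − 31 = 58 left.
November 2085 has 30 days: 58 − 30 = 28 left.
28 days into December 2085 → December 28, 2085.
Subtracting 3 months from December 28, 2085:
month 12 − 3 = 9 → September 2085.
Day 28 is valid in September, giving September 28, 2085.

September 28, 2085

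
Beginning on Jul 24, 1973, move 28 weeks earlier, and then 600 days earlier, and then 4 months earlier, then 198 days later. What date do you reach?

Counting back 28 weeks (= 196 days) from July 24, 1973:
Going back 24 days from July 24, 1973 reaches the end of the previous month; 196 − 24 = 172 left.
June 1973 has 30 days: 172 − 30 = 142 left.
May 1973 has 31 days: 142 − 31 = 111 left.
April 1973 has 30 days: 111 − 30 = 81 left.
March 1973 has 31 days: 81 − 31 = 50 left.
February 1973 has 28 days (1973 is not a leap year): 50 − 28 = 22 left.
January 1973 has 31 days; 31 − 22 = 9 → January 9, 1973.
Counting back 600 days from January 9, 1973:
Going back 9 days from January 9, 1973 reaches the end of the previous month; 600 − 9 = 591 left.
December 1972 has 31 days: 591 − 31 = 560 left.
November 1972 has 30 days: 560 − 30 = 530 left.
October 1972 has 31 days: 530 − 31 = 499 left.
September 1972 has 30 days: 499 − 30 = 469 left.
August 1972 has 31 days: 469 − 31 = 438 left.
July 1972 has 31 days: 438 − 31 = 407 left.
June 1972 has 30 days: 407 − 30 = 377 left.
May 1972 has 31 days: 377 − 31 = 346 left.
April 1972 has 30 days: 346 − 30 = 316 left.
March 1972 has 31 days: 316 − 31 = 285 left.
February 1972 has 29 days (1972 is a leap year): 285 − 29 = 256 left.
January 1972 has 31 days: 256 − 31 = 225 left.
December 1971 has 31 days: 225 − 31 = 194 left.
November 1971 has 30 days: 194 − 30 = 164 left.
October 1971 has 31 days: 164 − 31 = 133 left.
September 1971 has 30 days: 133 − 30 = 103 left.
August 1971 has 31 days: 103 − 31 = 72 left.
July 1971 has 31 days: 72 − 31 = 41 left.
June 1971 has 30 days: 41 − 30 = 11 left.
May 1971 has 31 days; 31 − 11 = 20 → May 20, 1971.
Going back 4 months from May 20, 1971:
month 5 − 4 = 1 → January 1971.
Day 20 is valid in January, giving January 20, 1971.
Counting forward 198 days from January 20, 1971:
January has 31 days, so 31 − 20 = 11 days remain after January 20, 1971; 198 − 11 = 187 left.
February 1971 has 28 days (1971 is not a leap year): 187 − 28 = 159 left.
March 1971 has 31 days: 159 − 31 = 128 left.
April 1971 has 30 days: 128 − 30 = 98 left.
May 1971 has 31 days: 98 − 31 = 67 left.
June 1971 has 30 days: 67 − 30 = 37 left.
July 1971 has 31 days: 37 − 31 = 6 left.
6 days into August 1971 → August 6, 1971.

August 6, 1971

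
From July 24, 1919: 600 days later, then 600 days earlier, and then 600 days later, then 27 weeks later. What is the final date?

Advancing 600 days from July 24, 1919:
July has 31 days, so 31 − 24 = 7 days remain after July 24, 1919; 600 − 7 = 593 left.
August 1919 has 31 days: 593 − 31 = 562 left.
September 1919 has 30 days: 562 − 30 = 532 left.
October 1919 has 31 days: 532 − 31 = 501 left.
November 1919 has 30 days: 501 − 30 = 471 left.
December 1919 has 31 days: 471 − 31 = 440 left.
January 1920 has 31 days: 440 − 31 = 409 left.
February 1920 has 29 days (1920 is a leap year): 409 − 29 = 380 left.
March 1920 has 31 days: 380 − 31 = 349 left.
April 1920 has 30 days: 349 − 30 = 319 left.
May 1920 has 31 days: 319 − 31 = 288 left.
June 1920 has 30 days: 288 − 30 = 258 left.
July 1920 has 31 days: 258 − 31 = 227 left.
August 1920 has 31 days: 227 − 31 = 196 left.
September 1920 has 30 days: 196 − 30 = 166 left.
October 1920 has 31 days: 166 − 31 = 135 left.
November 1920 has 30 days: 135 − 30 = 105 left.
December 1920 has 31 days: 105 − 31 = 74 left.
January 1921 has 31 days: 74 − 31 = 43 left.
February 1921 has 28 days (1921 is not a leap year): 43 − 28 = 15 left.
15 days into March 1921 → March 15, 1921.
Counting back 600 days from March 15, 1921:
Going back 15 days from March 15, 1921 reaches the end of the previous month; 600 − 15 = 585 left.
February 1921 has 28 days (1921 is not a leap year): 585 − 28 = 557 left.
January 1921 has 31 days: 557 − 31 = 526 left.
December 1920 has 31 days: 526 − 31 = 495 left.
November 1920 has 30 days: 495 − 30 = 465 left.
October 1920 has 31 days: 465 − 31 = 434 left.
September 1920 has 30 days: 434 − 30 = 404 left.
August 1920 has 31 days: 404 − 31 = 373 left.
July 1920 has 31 days: 373 − 31 = 342 left.
June 1920 has 30 days: 342 − 30 = 312 left.
May 1920 has 31 days: 312 − 31 = 281 left.
April 1920 has 30 days: 281 − 30 = 251 left.
March 1920 has 31 days: 251 − 31 = 220 left.
February 1920 has 29 days (1920 is a leap year): 220 − 29 = 191 left.
January 1920 has 31 days: 191 − 31 = 160 left.
December 1919 has 31 days: 160 − 31 = 129 left.
November 1919 has 30 days: 129 − 30 = 99 left.
October 1919 has 31 days: 99 − 31 = 68 left.
September 1919 has 30 days: 68 − 30 = 38 left.
August 1919 has 31 days: 38 − 31 = 7 left.
July 1919 has 31 days; 31 − 7 = 24 → July 24, 1919.
Counting forward 600 days from July 24, 1919:
July has 31 days, so 31 − 24 = 7 days remain after July 24, 1919; 600 − 7 = 593 left.
August 1919 has 31 days: 593 − 31 = 562 left.
September 1919 has 30 days: 562 − 30 = 532 left.
October 1919 has 31 days: 532 − 31 = 501 left.
November 1919 has 30 days: 501 − 30 = 471 left.
December 1919 has 31 days: 471 − 31 = 440 left.
January 1920 has 31 days: 440 − 31 = 409 left.
February 1920 has 29 days (1920 is a leap year): 409 − 29 = 380 left.
March 1920 has 31 days: 380 − 31 = 349 left.
April 1920 has 30 days: 349 − 30 = 319 left.
May 1920 has 31 days: 319 − 31 = 288 left.
June 1920 has 30 days: 288 − 30 = 258 left.
July 1920 has 31 days: 258 − 31 = 227 left.
August 1920 has 31 days: 227 − 31 = 196 left.
September 1920 has 30 days: 196 − 30 = 166 left.
October 1920 has 31 days: 166 − 31 = 135 left.
November 1920 has 30 days: 135 − 30 = 105 left.
December 1920 has 31 days: 105 − 31 = 74 left.
January 1921 has 31 days: 74 − 31 = 43 left.
February 1921 has 28 days (1921 is not a leap year): 43 − 28 = 15 left.
15 days into March 1921 → March 15, 1921.
Adding 27 weeks (= 189 days) from March 15, 1921:
March has 31 days, so 31 − 15 = 16 days remain after March 15, 1921; 189 − 16 = 173 left.
April 1921 has 30 days: 173 − 30 = 143 left.
May 1921 has 31 days: 143 − 31 = 112 left.
June 1921 has 30 days: 112 − 30 = 82 left.
July 1921 has 31 days: 82 − 31 = 51 left.
August 1921 has 31 days: 51 − 31 = 20 left.
20 days into September 1921 → September 20, 1921.

September 20, 1921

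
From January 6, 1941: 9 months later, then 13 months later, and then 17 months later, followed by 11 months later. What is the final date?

Counting forward 9 months from January 6, 1941:
month 1 + 9 = 10 → October 1941.
Day 6 is valid in October, giving October 6, 1941.
Advancing 13 months from October 6, 1941:
month 10 + 13 = 23, which is month 11 of year 1942 → November 1942.
Day 6 is valid in November, giving November 6, 1942.
Advancing 17 months from November 6, 1942:
month 11 + 17 = 28, which is month 4 of year 1944 → April 1944.
Day 6 is valid in April, giving April 6, 1944.
Counting forward 11 months from April 6, 1944:
month 4 + 11 = 15, which is month 3 of year 1945 → March 1945.
Day 6 is valid in March, giving March 6, 1945.

March 6, 1945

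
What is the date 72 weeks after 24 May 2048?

October 10, 2049

Adding 72 weeks = 504 days from May 24, 2048.
May has 31 days, so 31 − 24 = 7 days remain after May 24, 2048; 504 − 7 = 497 left.
June 2048 has 30 days: 497 − 30 = 467 left.
July 2048 has 31 days: 467 − 31 = 436 left.
August 2048 has 31 days: 436 − 31 = 405 left.
September 2048 has 30 days: 405 − 30 = 375 left.
October 2048 has 31 days: 375 − 31 = 344 left.
November 2048 has 30 days: 344 − 30 = 314 left.
December 2048 has 31 days: 314 − 31 = 283 left.
January 2049 has 31 days: 283 − 31 = 252 left.
February 2049 has 28 days (2049 is not a leap year): 252 − 28 = 224 left.
March 2049 has 31 days: 224 − 31 = 193 left.
April 2049 has 30 days: 193 − 30 = 163 left.
May 2049 has 31 days: 163 − 31 = 132 left.
June 2049 has 30 days: 132 − 30 = 102 left.
July 2049 has 31 days: 102 − 31 = 71 left.
August 2049 has 31 days: 71 − 31 = 40 left.
September 2049 has 30 days: 40 − 30 = 10 left.
10 days into October 2049 → October 10, 2049.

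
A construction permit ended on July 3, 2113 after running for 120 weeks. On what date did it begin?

March 16, 2111

Going back 120 weeks = 840 days from July 3, 2113.
Going back 3 days from July 3, 2113 reaches the end of the previous month; 840 − 3 = 837 left.
June 2113 has 30 days: 837 − 30 = 807 left.
May 2113 has 31 days: 807 − 31 = 776 left.
April 2113 has 30 days: 776 − 30 = 746 left.
March 2113 has 31 days: 746 − 31 = 715 left.
February 2113 has 28 days (2113 is not a leap year): 715 − 28 = 687 left.
January 2113 has 31 days: 687 − 31 = 656 left.
December 2112 has 31 days: 656 − 31 = 625 left.
November 2112 has 30 days: 625 − 30 = 595 left.
October 2112 has 31 days: 595 − 31 = 564 left.
September 2112 has 30 days: 564 − 30 = 534 left.
August 2112 has 31 days: 534 − 31 = 503 left.
July 2112 has 31 days: 503 − 31 = 472 left.
June 2112 has 30 days: 472 − 30 = 442 left.
May 2112 has 31 days: 442 − 31 = 411 left.
April 2112 has 30 days: 411 − 30 = 381 left.
March 2112 has 31 days: 381 − 31 = 350 left.
February 2112 has 29 days (2112 is a leap year): 350 − 29 = 321 left.
January 2112 has 31 days: 321 − 31 = 290 left.
December 2111 has 31 days: 290 − 31 = 259 left.
November 2111 has 30 days: 259 − 30 = 229 left.
October 2111 has 31 days: 229 − 31 = 198 left.
September 2111 has 30 days: 198 − 30 = 168 left.
August 2111 has 31 days: 168 − 31 = 137 left.
July 2111 has 31 days: 137 − 31 = 106 left.
June 2111 has 30 days: 106 − 30 = 76 left.
May 2111 has 31 days: 76 − 31 = 45 left.
April 2111 has 30 days: 45 − 30 = 15 left.
March 2111 has 31 days; 31 − 15 = 16 → March 16, 2111.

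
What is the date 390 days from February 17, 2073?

March 14, 2074

Counting forward 390 days from February 17, 2073.
February has 28 days, so 28 − 17 = 11 days remain after February 17, 2073; 390 − 11 = 379 left.
March 2073 has 31 days: 379 − 31 = 348 left.
April 2073 has 30 days: 348 − 30 = 318 left.
May 2073 has 31 days: 318 − 31 = 287 left.
June 2073 has 30 days: 287 − 30 = 257 left.
July 2073 has 31 days: 257 − 31 = 226 left.
August 2073 has 31 days: 226 − 31 = 195 left.
September 2073 has 30 days: 195 − 30 = 165 left.
October 2073 has 31 days: 165 − 31 = 134 left.
November 2073 has 30 days: 134 − 30 = 104 left.
December 2073 has 31 days: 104 − 31 = 73 left.
January 2074 has 31 days: 73 − 31 = 42 left.
February 2074 has 28 days (2074 is not a leap year): 42 − 28 = 14 left.
14 days into March 2074 → March 14, 2074.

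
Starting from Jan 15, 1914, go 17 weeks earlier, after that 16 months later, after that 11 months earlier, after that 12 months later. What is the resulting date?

February 18, 1915

Counting back 17 weeks (= 119 days) from January 15, 1914:
Going back 15 days from January 15, 1914 reaches the end of the previous month; 119 − 15 = 104 left.
December 1913 has 31 days: 104 − 31 = 73 left.
November 1913 has 30 days: 73 − 30 = 43 left.
October 1913 has 31 days: 43 − 31 = 12 left.
September 1913 has 30 days; 30 − 12 = 18 → September 18, 1913.
Counting forward 16 months from September 18, 1913:
month 9 + 16 = 25, which is month 1 of year 1915 → January 1915.
Day 18 is valid in January, giving January 18, 1915.
Counting back 11 months from January 18, 1915:
month 1 − 11 = -10, which is month 2 of year 1914 → February 1914.
Day 18 is valid in February, giving February 18, 1914.
Advancing 12 months from February 18, 1914:
month 2 + 12 = 14, which is month 2 of year 1915 → February 1915.
Day 18 is valid in February, giving February 18, 1915.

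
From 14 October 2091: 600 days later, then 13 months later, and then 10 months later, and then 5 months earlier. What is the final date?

Adding 600 days from October 14, 2091:
October has 31 days, so 31 − 14 = 17 days remain after October 14, 2091; 600 − 17 = 583 left.
November 2091 has 30 days: 583 − 30 = 553 left.
December 2091 has 31 days: 553 − 31 = 522 left.
January 2092 has 31 days: 522 − 31 = 491 left.
February 2092 has 29 days (2092 is a leap year): 491 − 29 = 462 left.
March 2092 has 31 days: 462 − 31 = 431 left.
April 2092 has 30 days: 431 − 30 = 401 left.
May 2092 has 31 days: 401 − 31 = 370 left.
June 2092 has 30 days: 370 − 30 = 340 left.
July 2092 has 31 days: 340 − 31 = 309 left.
August 2092 has 31 days: 309 − 31 = 278 left.
September 2092 has 30 days: 278 − 30 = 248 left.
October 2092 has 31 days: 248 − 31 = 217 left.
November 2092 has 30 days: 217 − 30 = 187 left.
December 2092 has 31 days: 187 − 31 = 156 left.
January 2093 has 31 days: 156 − 31 = 125 left.
February 2093 has 28 days (2093 is not a leap year): 125 − 28 = 97 left.
March 2093 has 31 days: 97 − 31 = 66 left.
April 2093 has 30 days: 66 − 30 = 36 left.
May 2093 has 31 days: 36 − 31 = 5 left.
5 days into June 2093 → June 5, 2093.
Adding 13 months from June 5, 2093:
month 6 + 13 = 19, which is month 7 of year 2094 → July 2094.
Day 5 is valid in July, giving July 5, 2094.
Counting forward 10 months from July 5, 2094:
month 7 + 10 = 17, which is month 5 of year 2095 → May 2095.
Day 5 is valid in May, giving May 5, 2095.
Counting back 5 months from May 5, 2095:
month 5 − 5 = 0, which is month 12 of year 2094 → December 2094.
Day 5 is valid in December, giving December 5, 2094.

December 5, 2094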